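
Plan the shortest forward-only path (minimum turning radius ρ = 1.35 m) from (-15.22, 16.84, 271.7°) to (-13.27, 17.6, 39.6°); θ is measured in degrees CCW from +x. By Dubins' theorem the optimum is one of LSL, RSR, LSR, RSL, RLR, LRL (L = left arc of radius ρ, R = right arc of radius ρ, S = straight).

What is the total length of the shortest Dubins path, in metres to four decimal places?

9.1914 m

Let ψ = atan2(Δy, Δx) = atan2(0.76, 1.95) = 21.2930° be the start→goal bearing.
Normalize: d = |goal − start| / ρ = 2.092869/1.35 = 1.550273, α = (θ_start − ψ) mod 360° = 250.4070° = 4.370426 rad, β = (θ_goal − ψ) mod 360° = 18.3070° = 0.319517 rad.
Common terms: sin α = -0.942098, cos α = -0.335337, sin β = 0.314108, cos β = 0.949387, cos(α−β) = -0.614285, d² = 2.403347. Work in radians in the unit-radius frame; every candidate has L = ρ·(t + p + q).
LSL: p² = 2 + d² − 2cos(α−β) + 2d(sin α − sin β) = 1.736992; p = √p² = 1.317950; φ = atan2(cos β − cos α, d + sin α − sin β) = 1.345778 rad; t = (φ − α) mod 2π = 3.258537 rad, q = (β − φ) mod 2π = 5.256925 rad → L = 1.35·(3.258537 + 1.317950 + 5.256925) = 1.35·9.833411 = 13.275105 m
RSR: p² = 2 + d² − 2cos(α−β) + 2d(sin β − sin α) = 9.526843; p = √p² = 3.086558; φ = atan2(cos α − cos β, d − sin α + sin β) = -0.429297 rad; t = (α − φ) mod 2π = 4.799723 rad, q = (φ − β) mod 2π = 5.534371 rad → L = 1.35·(4.799723 + 3.086558 + 5.534371) = 1.35·13.420653 = 18.117881 m
LSR: p² = d² − 2 + 2cos(α−β) + 2d(sin α + sin β) = -2.772336 < 0 → infeasible
RSL: p² = d² − 2 + 2cos(α−β) − 2d(sin α + sin β) = 1.121890; p = √p² = 1.059193; φ = atan2(cos α + cos β, d − sin α − sin β) − atan2(2, p) = -0.808984 rad; t = (α − φ) mod 2π = 5.179410 rad, q = (β − φ) mod 2π = 1.128501 rad → L = 1.35·(5.179410 + 1.059193 + 1.128501) = 1.35·7.367104 = 9.945590 m
RLR: c = (6 − d² + 2cos(α−β) + 2d(sin α − sin β))/8 = -0.190855; p = 2π − arccos c = 4.520356 rad; φ = atan2(cos α − cos β, d − sin α + sin β) = -0.429297 rad; t = (α − φ + p/2) mod 2π = 0.776716 rad, q = (α − β − t + p) mod 2π = 1.511364 rad → L = 1.35·(0.776716 + 4.520356 + 1.511364) = 1.35·6.808435 = 9.191387 m
LRL: c = (6 − d² + 2cos(α−β) − 2d(sin α − sin β))/8 = 0.782876; p = 2π − arccos c = 5.611664 rad; φ = atan2(cos β − cos α, d + sin α − sin β) = 1.345778 rad; t = (φ − α + p/2) mod 2π = 6.064369 rad, q = (β − α − t + p) mod 2π = 1.779571 rad → L = 1.35·(6.064369 + 5.611664 + 1.779571) = 1.35·13.455604 = 18.165065 m
Shortest: RLR with L = 9.191387 m ≈ 9.1914 m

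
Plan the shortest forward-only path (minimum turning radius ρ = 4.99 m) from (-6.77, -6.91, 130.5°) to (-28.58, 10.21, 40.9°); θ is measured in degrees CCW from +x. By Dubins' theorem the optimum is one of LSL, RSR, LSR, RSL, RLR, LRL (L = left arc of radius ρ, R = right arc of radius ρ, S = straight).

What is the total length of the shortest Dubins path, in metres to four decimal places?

Let ψ = atan2(Δy, Δx) = atan2(17.12, -21.81) = 141.8695° be the start→goal bearing.
Normalize: d = |goal − start| / ρ = 27.726711/4.99 = 5.556455, α = (θ_start − ψ) mod 360° = 348.6305° = 6.084751 rad, β = (θ_goal − ψ) mod 360° = 259.0305° = 4.520936 rad.
Common terms: sin α = -0.197135, cos α = 0.980376, sin β = -0.981729, cos β = -0.190286, cos(α−β) = 0.006981, d² = 30.874193. Work in radians in the unit-radius frame; every candidate has L = ρ·(t + p + q).
LSL: p² = 2 + d² − 2cos(α−β) + 2d(sin α − sin β) = 41.579351; p = √p² = 6.448205; φ = atan2(cos β − cos α, d + sin α − sin β) = -0.182561 rad; t = (φ − α) mod 2π = 0.015874 rad, q = (β − φ) mod 2π = 4.703497 rad → L = 4.99·(0.015874 + 6.448205 + 4.703497) = 4.99·11.167576 = 55.726202 m
RSR: p² = 2 + d² − 2cos(α−β) + 2d(sin β − sin α) = 24.141111; p = √p² = 4.913360; φ = atan2(cos α − cos β, d − sin α + sin β) = 0.240575 rad; t = (α − φ) mod 2π = 5.844176 rad, q = (φ − β) mod 2π = 2.002825 rad → L = 4.99·(5.844176 + 4.913360 + 2.002825) = 4.99·12.760361 = 63.674200 m
LSR: p² = d² − 2 + 2cos(α−β) + 2d(sin α + sin β) = 15.787550; p = √p² = 3.973355; φ = atan2(−cos α − cos β, d + sin α + sin β) − atan2(−2, p) = 0.287764 rad; t = (φ − α) mod 2π = 0.486198 rad, q = (φ − β) mod 2π = 2.050013 rad → L = 4.99·(0.486198 + 3.973355 + 2.050013) = 4.99·6.509566 = 32.482736 m
RSL: p² = d² − 2 + 2cos(α−β) − 2d(sin α + sin β) = 41.988762; p = √p² = 6.479874; φ = atan2(cos α + cos β, d − sin α − sin β) − atan2(2, p) = -0.182600 rad; t = (α − φ) mod 2π = 6.267350 rad, q = (β − φ) mod 2π = 4.703535 rad → L = 4.99·(6.267350 + 6.479874 + 4.703535) = 4.99·17.450760 = 87.079290 m
RLR: c = (6 − d² + 2cos(α−β) + 2d(sin α − sin β))/8 = -2.017639, |c| > 1 → infeasible
LRL: c = (6 − d² + 2cos(α−β) − 2d(sin α − sin β))/8 = -4.197419, |c| > 1 → infeasible
Shortest: LSR with L = 32.482736 m ≈ 32.4827 m

32.4827 m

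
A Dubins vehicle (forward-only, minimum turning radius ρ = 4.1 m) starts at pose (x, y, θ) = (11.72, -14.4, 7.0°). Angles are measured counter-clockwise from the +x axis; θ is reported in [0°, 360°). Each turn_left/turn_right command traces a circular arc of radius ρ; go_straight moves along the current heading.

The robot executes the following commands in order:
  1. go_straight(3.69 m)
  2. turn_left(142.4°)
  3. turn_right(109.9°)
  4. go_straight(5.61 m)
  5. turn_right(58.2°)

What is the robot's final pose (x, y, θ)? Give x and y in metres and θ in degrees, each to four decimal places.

set_pose: (x, y, θ) = (11.7200, -14.4000, 7.0000°), ρ = 4.1
go_straight(3.69): x += 3.69·cos θ, y += 3.69·sin θ → (15.3825, -13.9503, 7.0000°)
turn_left(142.4°): centre at ρ to the left, rotate +142.4° → (16.9699, -6.3518, 149.4000°)
turn_right(109.9°): centre at ρ to the right, rotate −109.9° → (16.4490, 0.3409, 39.5000°)
go_straight(5.61): x += 5.61·cos θ, y += 5.61·sin θ → (20.7779, 3.9093, 39.5000°)
turn_right(58.2°): centre at ρ to the right, rotate −58.2° → (24.7003, 4.6292, -18.7000° ≡ 341.3000°)

(24.7003, 4.6292, 341.3000°)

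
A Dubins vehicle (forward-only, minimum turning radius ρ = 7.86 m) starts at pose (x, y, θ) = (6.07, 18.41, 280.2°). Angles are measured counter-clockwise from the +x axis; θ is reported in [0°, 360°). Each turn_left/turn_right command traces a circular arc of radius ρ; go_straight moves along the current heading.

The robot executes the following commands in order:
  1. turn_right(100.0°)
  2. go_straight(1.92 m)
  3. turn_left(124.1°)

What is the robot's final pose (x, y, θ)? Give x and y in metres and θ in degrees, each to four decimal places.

set_pose: (x, y, θ) = (6.0700, 18.4100, 280.2000°), ρ = 7.86
turn_right(100.0°): centre at ρ to the right, rotate −100.0° → (-1.6383, 9.1582, 180.2000°)
go_straight(1.92): x += 1.92·cos θ, y += 1.92·sin θ → (-3.5583, 9.1515, 180.2000°)
turn_left(124.1°): centre at ρ to the left, rotate +124.1° → (-10.0240, -3.1378, 304.3000°)

(-10.0240, -3.1378, 304.3000°)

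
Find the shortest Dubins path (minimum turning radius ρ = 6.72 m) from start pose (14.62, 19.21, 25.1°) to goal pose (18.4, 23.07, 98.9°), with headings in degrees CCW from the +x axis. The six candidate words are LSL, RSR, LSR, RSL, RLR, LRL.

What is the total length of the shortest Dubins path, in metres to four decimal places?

Let ψ = atan2(Δy, Δx) = atan2(3.86, 3.78) = 45.5999° be the start→goal bearing.
Normalize: d = |goal − start| / ρ = 5.402592/6.72 = 0.803957, α = (θ_start − ψ) mod 360° = 339.5001° = 5.925394 rad, β = (θ_goal − ψ) mod 360° = 53.3001° = 0.930262 rad.
Common terms: sin α = -0.350206, cos α = 0.936673, sin β = 0.801776, cos β = 0.597624, cos(α−β) = 0.278991, d² = 0.646347. Work in radians in the unit-radius frame; every candidate has L = ρ·(t + p + q).
LSL: p² = 2 + d² − 2cos(α−β) + 2d(sin α − sin β) = 0.236076; p = √p² = 0.485876; φ = atan2(cos β − cos α, d + sin α − sin β) = -2.369259 rad; t = (φ − α) mod 2π = 4.271717 rad, q = (β − φ) mod 2π = 3.299521 rad → L = 6.72·(4.271717 + 0.485876 + 3.299521) = 6.72·8.057114 = 54.143808 m
RSR: p² = 2 + d² − 2cos(α−β) + 2d(sin β − sin α) = 3.940654; p = √p² = 1.985108; φ = atan2(cos α − cos β, d − sin α + sin β) = 0.171637 rad; t = (α − φ) mod 2π = 5.753757 rad, q = (φ − β) mod 2π = 5.524561 rad → L = 6.72·(5.753757 + 1.985108 + 5.524561) = 6.72·13.263426 = 89.130221 m
LSR: p² = d² − 2 + 2cos(α−β) + 2d(sin α + sin β) = -0.069585 < 0 → infeasible
RSL: p² = d² − 2 + 2cos(α−β) − 2d(sin α + sin β) = -1.521757 < 0 → infeasible
RLR: c = (6 − d² + 2cos(α−β) + 2d(sin α − sin β))/8 = 0.507418; p = 2π − arccos c = 5.244575 rad; φ = atan2(cos α − cos β, d − sin α + sin β) = 0.171637 rad; t = (α − φ + p/2) mod 2π = 2.092859 rad, q = (α − β − t + p) mod 2π = 1.863663 rad → L = 6.72·(2.092859 + 5.244575 + 1.863663) = 6.72·9.201097 = 61.831372 m
LRL: c = (6 − d² + 2cos(α−β) − 2d(sin α − sin β))/8 = 0.970491; p = 2π − arccos c = 6.039646 rad; φ = atan2(cos β − cos α, d + sin α − sin β) = -2.369259 rad; t = (φ − α + p/2) mod 2π = 1.008355 rad, q = (β − α − t + p) mod 2π = 0.036159 rad → L = 6.72·(1.008355 + 6.039646 + 0.036159) = 6.72·7.084159 = 47.605551 m
Shortest: LRL with L = 47.605551 m ≈ 47.6056 m

47.6056 m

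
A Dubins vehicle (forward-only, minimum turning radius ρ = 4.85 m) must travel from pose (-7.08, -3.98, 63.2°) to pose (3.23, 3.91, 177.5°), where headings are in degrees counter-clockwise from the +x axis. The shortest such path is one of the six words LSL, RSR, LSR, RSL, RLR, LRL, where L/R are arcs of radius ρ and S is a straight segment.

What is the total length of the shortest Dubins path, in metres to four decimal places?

Let ψ = atan2(Δy, Δx) = atan2(7.89, 10.31) = 37.4260° be the start→goal bearing.
Normalize: d = |goal − start| / ρ = 12.982611/4.85 = 2.676827, α = (θ_start − ψ) mod 360° = 25.7740° = 0.449842 rad, β = (θ_goal − ψ) mod 360° = 140.0740° = 2.444753 rad.
Common terms: sin α = 0.434823, cos α = 0.900516, sin β = 0.641797, cos β = -0.766874, cos(α−β) = -0.411514, d² = 7.165403. Work in radians in the unit-radius frame; every candidate has L = ρ·(t + p + q).
LSL: p² = 2 + d² − 2cos(α−β) + 2d(sin α − sin β) = 8.880362; p = √p² = 2.979994; φ = atan2(cos β − cos α, d + sin α − sin β) = -0.593816 rad; t = (φ − α) mod 2π = 5.239527 rad, q = (β − φ) mod 2π = 3.038569 rad → L = 4.85·(5.239527 + 2.979994 + 3.038569) = 4.85·11.258090 = 54.601738 m
RSR: p² = 2 + d² − 2cos(α−β) + 2d(sin β − sin α) = 11.096502; p = √p² = 3.331141; φ = atan2(cos α − cos β, d − sin α + sin β) = 0.524230 rad; t = (α − φ) mod 2π = 6.208797 rad, q = (φ − β) mod 2π = 4.362662 rad → L = 4.85·(6.208797 + 3.331141 + 4.362662) = 4.85·13.902601 = 67.427613 m
LSR: p² = d² − 2 + 2cos(α−β) + 2d(sin α + sin β) = 10.106227; p = √p² = 3.179029; φ = atan2(−cos α − cos β, d + sin α + sin β) − atan2(−2, p) = 0.525969 rad; t = (φ − α) mod 2π = 0.076127 rad, q = (φ − β) mod 2π = 4.364401 rad → L = 4.85·(0.076127 + 3.179029 + 4.364401) = 4.85·7.619557 = 36.954853 m
RSL: p² = d² − 2 + 2cos(α−β) − 2d(sin α + sin β) = -1.421478 < 0 → infeasible
RLR: c = (6 − d² + 2cos(α−β) + 2d(sin α − sin β))/8 = -0.387063; p = 2π − arccos c = 4.314945 rad; φ = atan2(cos α − cos β, d − sin α + sin β) = 0.524230 rad; t = (α − φ + p/2) mod 2π = 2.083084 rad, q = (α − β − t + p) mod 2π = 0.236949 rad → L = 4.85·(2.083084 + 4.314945 + 0.236949) = 4.85·6.634979 = 32.179647 m
LRL: c = (6 − d² + 2cos(α−β) − 2d(sin α − sin β))/8 = -0.110045; p = 2π − arccos c = 4.602120 rad; φ = atan2(cos β − cos α, d + sin α − sin β) = -0.593816 rad; t = (φ − α + p/2) mod 2π = 1.257402 rad, q = (β − α − t + p) mod 2π = 5.339629 rad → L = 4.85·(1.257402 + 4.602120 + 5.339629) = 4.85·11.199152 = 54.315888 m
Shortest: RLR with L = 32.179647 m ≈ 32.1796 m

32.1796 m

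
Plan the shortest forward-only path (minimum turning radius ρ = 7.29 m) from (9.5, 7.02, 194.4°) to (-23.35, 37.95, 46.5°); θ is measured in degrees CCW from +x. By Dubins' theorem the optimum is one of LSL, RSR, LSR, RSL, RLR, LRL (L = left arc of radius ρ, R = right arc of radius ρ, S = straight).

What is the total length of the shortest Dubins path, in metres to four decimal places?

50.7299 m

Let ψ = atan2(Δy, Δx) = atan2(30.93, -32.85) = 136.7243° be the start→goal bearing.
Normalize: d = |goal − start| / ρ = 45.119701/7.29 = 6.189259, α = (θ_start − ψ) mod 360° = 57.6757° = 1.006631 rad, β = (θ_goal − ψ) mod 360° = 269.7757° = 4.708475 rad.
Common terms: sin α = 0.845035, cos α = 0.534711, sin β = -0.999992, cos β = -0.003914, cos(α−β) = -0.847122, d² = 38.306932. Work in radians in the unit-radius frame; every candidate has L = ρ·(t + p + q).
LSL: p² = 2 + d² − 2cos(α−β) + 2d(sin α − sin β) = 64.839885; p = √p² = 8.052322; φ = atan2(cos β − cos α, d + sin α − sin β) = -0.066941 rad; t = (φ − α) mod 2π = 5.209613 rad, q = (β − φ) mod 2π = 4.775415 rad → L = 7.29·(5.209613 + 8.052322 + 4.775415) = 7.29·18.037350 = 131.492284 m
RSR: p² = 2 + d² − 2cos(α−β) + 2d(sin β − sin α) = 19.162466; p = √p² = 4.377495; φ = atan2(cos α − cos β, d − sin α + sin β) = 0.123357 rad; t = (α − φ) mod 2π = 0.883274 rad, q = (φ − β) mod 2π = 1.698067 rad → L = 7.29·(0.883274 + 4.377495 + 1.698067) = 7.29·6.958837 = 50.729925 m
LSR: p² = d² − 2 + 2cos(α−β) + 2d(sin α + sin β) = 32.694549; p = √p² = 5.717915; φ = atan2(−cos α − cos β, d + sin α + sin β) − atan2(−2, p) = 0.248740 rad; t = (φ − α) mod 2π = 5.525294 rad, q = (φ − β) mod 2π = 1.823450 rad → L = 7.29·(5.525294 + 5.717915 + 1.823450) = 7.29·13.066659 = 95.255943 m
RSL: p² = d² − 2 + 2cos(α−β) − 2d(sin α + sin β) = 36.530826; p = √p² = 6.044074; φ = atan2(cos α + cos β, d − sin α − sin β) − atan2(2, p) = -0.236090 rad; t = (α − φ) mod 2π = 1.242721 rad, q = (β − φ) mod 2π = 4.944564 rad → L = 7.29·(1.242721 + 6.044074 + 4.944564) = 7.29·12.231359 = 89.166604 m
RLR: c = (6 − d² + 2cos(α−β) + 2d(sin α − sin β))/8 = -1.395308, |c| > 1 → infeasible
LRL: c = (6 − d² + 2cos(α−β) − 2d(sin α − sin β))/8 = -7.104986, |c| > 1 → infeasible
Shortest: RSR with L = 50.729925 m ≈ 50.7299 m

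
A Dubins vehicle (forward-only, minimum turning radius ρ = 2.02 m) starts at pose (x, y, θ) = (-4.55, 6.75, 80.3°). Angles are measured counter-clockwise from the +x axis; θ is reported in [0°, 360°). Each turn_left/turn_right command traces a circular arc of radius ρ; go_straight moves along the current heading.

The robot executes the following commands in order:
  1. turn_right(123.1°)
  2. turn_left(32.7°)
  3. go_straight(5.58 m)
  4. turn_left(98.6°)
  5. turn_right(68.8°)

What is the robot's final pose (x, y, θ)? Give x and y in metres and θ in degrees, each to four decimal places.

set_pose: (x, y, θ) = (-4.5500, 6.7500, 80.3000°), ρ = 2.02
turn_right(123.1°): centre at ρ to the right, rotate −123.1° → (-1.1864, 7.8918, -42.8000° ≡ 317.2000°)
turn_left(32.7°): centre at ρ to the left, rotate +32.7° → (-0.1682, 7.3852, 349.9000°)
go_straight(5.58): x += 5.58·cos θ, y += 5.58·sin θ → (5.3254, 6.4067, 349.9000°)
turn_left(98.6°): centre at ρ to the left, rotate +98.6° → (7.6989, 8.3425, 448.5000° ≡ 88.5000°)
turn_right(68.8°): centre at ρ to the right, rotate −68.8° → (9.0373, 10.1914, 19.7000°)

(9.0373, 10.1914, 19.7000°)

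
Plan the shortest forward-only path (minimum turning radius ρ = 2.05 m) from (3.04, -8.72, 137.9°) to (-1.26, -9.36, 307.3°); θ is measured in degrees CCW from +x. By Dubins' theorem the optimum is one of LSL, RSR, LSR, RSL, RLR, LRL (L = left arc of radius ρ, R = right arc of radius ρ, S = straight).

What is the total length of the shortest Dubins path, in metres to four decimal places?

8.5773 m

Let ψ = atan2(Δy, Δx) = atan2(-0.64, -4.30) = -171.5344° be the start→goal bearing.
Normalize: d = |goal − start| / ρ = 4.347367/2.05 = 2.120667, α = (θ_start − ψ) mod 360° = 309.4344° = 5.400649 rad, β = (θ_goal − ψ) mod 360° = 118.8344° = 2.074052 rad.
Common terms: sin α = -0.772352, cos α = 0.635194, sin β = 0.876017, cos β = -0.482280, cos(α−β) = -0.982935, d² = 4.497228. Work in radians in the unit-radius frame; every candidate has L = ρ·(t + p + q).
LSL: p² = 2 + d² − 2cos(α−β) + 2d(sin α − sin β) = 1.471813; p = √p² = 1.213183; φ = atan2(cos β − cos α, d + sin α − sin β) = -1.170920 rad; t = (φ − α) mod 2π = 5.994801 rad, q = (β − φ) mod 2π = 3.244972 rad → L = 2.05·(5.994801 + 1.213183 + 3.244972) = 2.05·10.452956 = 21.428560 m
RSR: p² = 2 + d² − 2cos(α−β) + 2d(sin β − sin α) = 15.454384; p = √p² = 3.931206; φ = atan2(cos α − cos β, d − sin α + sin β) = 0.288232 rad; t = (α − φ) mod 2π = 5.112417 rad, q = (φ − β) mod 2π = 4.497365 rad → L = 2.05·(5.112417 + 3.931206 + 4.497365) = 2.05·13.540989 = 27.759028 m
LSR: p² = d² − 2 + 2cos(α−β) + 2d(sin α + sin β) = 0.971035; p = √p² = 0.985411; φ = atan2(−cos α − cos β, d + sin α + sin β) − atan2(−2, p) = 1.044363 rad; t = (φ − α) mod 2π = 1.926899 rad, q = (φ − β) mod 2π = 5.253497 rad → L = 2.05·(1.926899 + 0.985411 + 5.253497) = 2.05·8.165807 = 16.739904 m
RSL: p² = d² − 2 + 2cos(α−β) − 2d(sin α + sin β) = 0.091680; p = √p² = 0.302786; φ = atan2(cos α + cos β, d − sin α − sin β) − atan2(2, p) = -1.344876 rad; t = (α − φ) mod 2π = 0.462340 rad, q = (β − φ) mod 2π = 3.418928 rad → L = 2.05·(0.462340 + 0.302786 + 3.418928) = 2.05·4.184054 = 8.577310 m
RLR: c = (6 − d² + 2cos(α−β) + 2d(sin α − sin β))/8 = -0.931798; p = 2π − arccos c = 3.513054 rad; φ = atan2(cos α − cos β, d − sin α + sin β) = 0.288232 rad; t = (α − φ + p/2) mod 2π = 0.585759 rad, q = (α − β − t + p) mod 2π = 6.253892 rad → L = 2.05·(0.585759 + 3.513054 + 6.253892) = 2.05·10.352705 = 21.223045 m
LRL: c = (6 − d² + 2cos(α−β) − 2d(sin α − sin β))/8 = 0.816023; p = 2π − arccos c = 5.666886 rad; φ = atan2(cos β − cos α, d + sin α − sin β) = -1.170920 rad; t = (φ − α + p/2) mod 2π = 2.545059 rad, q = (β − α − t + p) mod 2π = 6.078415 rad → L = 2.05·(2.545059 + 5.666886 + 6.078415) = 2.05·14.290361 = 29.295239 m
Shortest: RSL with L = 8.577310 m ≈ 8.5773 m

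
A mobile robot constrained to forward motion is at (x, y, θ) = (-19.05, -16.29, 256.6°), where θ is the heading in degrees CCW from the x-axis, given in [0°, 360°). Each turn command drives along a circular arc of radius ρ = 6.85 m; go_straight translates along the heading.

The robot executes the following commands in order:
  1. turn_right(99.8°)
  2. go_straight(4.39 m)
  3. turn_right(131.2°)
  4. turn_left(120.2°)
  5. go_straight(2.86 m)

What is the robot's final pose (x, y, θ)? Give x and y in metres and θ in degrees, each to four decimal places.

(-34.1833, 6.6550, 145.8000°)

set_pose: (x, y, θ) = (-19.0500, -16.2900, 256.6000°), ρ = 6.85
turn_right(99.8°): centre at ρ to the right, rotate −99.8° → (-28.4120, -20.9986, 156.8000°)
go_straight(4.39): x += 4.39·cos θ, y += 4.39·sin θ → (-32.4470, -19.2692, 156.8000°)
turn_right(131.2°): centre at ρ to the right, rotate −131.2° → (-32.7083, -6.7956, 25.6000°)
turn_left(120.2°): centre at ρ to the left, rotate +120.2° → (-31.8178, 5.0475, 145.8000°)
go_straight(2.86): x += 2.86·cos θ, y += 2.86·sin θ → (-34.1833, 6.6550, 145.8000°)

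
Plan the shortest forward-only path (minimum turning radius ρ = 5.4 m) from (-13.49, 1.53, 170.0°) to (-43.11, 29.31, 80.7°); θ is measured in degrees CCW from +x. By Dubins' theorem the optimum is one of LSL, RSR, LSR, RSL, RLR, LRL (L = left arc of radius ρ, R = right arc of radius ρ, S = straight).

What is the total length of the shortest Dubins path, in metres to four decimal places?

41.6216 m

Let ψ = atan2(Δy, Δx) = atan2(27.78, -29.62) = 136.8360° be the start→goal bearing.
Normalize: d = |goal − start| / ρ = 40.608777/5.4 = 7.520144, α = (θ_start − ψ) mod 360° = 33.1640° = 0.578820 rad, β = (θ_goal − ψ) mod 360° = 303.8640° = 5.303427 rad.
Common terms: sin α = 0.547037, cos α = 0.837108, sin β = -0.830363, cos β = 0.557223, cos(α−β) = 0.012217, d² = 56.552565. Work in radians in the unit-radius frame; every candidate has L = ρ·(t + p + q).
LSL: p² = 2 + d² − 2cos(α−β) + 2d(sin α − sin β) = 79.244620; p = √p² = 8.901945; φ = atan2(cos β − cos α, d + sin α − sin β) = -0.031446 rad; t = (φ − α) mod 2π = 5.672919 rad, q = (β − φ) mod 2π = 5.334873 rad → L = 5.4·(5.672919 + 8.901945 + 5.334873) = 5.4·19.909736 = 107.512576 m
RSR: p² = 2 + d² − 2cos(α−β) + 2d(sin β − sin α) = 37.811642; p = √p² = 6.149117; φ = atan2(cos α − cos β, d − sin α + sin β) = 0.045532 rad; t = (α − φ) mod 2π = 0.533288 rad, q = (φ − β) mod 2π = 1.025291 rad → L = 5.4·(0.533288 + 6.149117 + 1.025291) = 5.4·7.707696 = 41.621559 m
LSR: p² = d² − 2 + 2cos(α−β) + 2d(sin α + sin β) = 50.315695; p = √p² = 7.093356; φ = atan2(−cos α − cos β, d + sin α + sin β) − atan2(−2, p) = 0.084480 rad; t = (φ − α) mod 2π = 5.788845 rad, q = (φ − β) mod 2π = 1.064239 rad → L = 5.4·(5.788845 + 7.093356 + 1.064239) = 5.4·13.946440 = 75.310774 m
RSL: p² = d² − 2 + 2cos(α−β) − 2d(sin α + sin β) = 58.838303; p = √p² = 7.670613; φ = atan2(cos α + cos β, d − sin α − sin β) − atan2(2, p) = -0.078242 rad; t = (α − φ) mod 2π = 0.657062 rad, q = (β − φ) mod 2π = 5.381668 rad → L = 5.4·(0.657062 + 7.670613 + 5.381668) = 5.4·13.709344 = 74.030455 m
RLR: c = (6 − d² + 2cos(α−β) + 2d(sin α − sin β))/8 = -3.726455, |c| > 1 → infeasible
LRL: c = (6 − d² + 2cos(α−β) − 2d(sin α − sin β))/8 = -8.905578, |c| > 1 → infeasible
Shortest: RSR with L = 41.621559 m ≈ 41.6216 m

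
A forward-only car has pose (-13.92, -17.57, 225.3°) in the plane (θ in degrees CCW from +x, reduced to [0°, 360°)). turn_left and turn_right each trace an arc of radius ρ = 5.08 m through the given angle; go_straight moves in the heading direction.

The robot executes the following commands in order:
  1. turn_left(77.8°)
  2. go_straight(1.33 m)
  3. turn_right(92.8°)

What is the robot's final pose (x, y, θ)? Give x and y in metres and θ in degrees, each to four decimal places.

(-15.5310, -32.1919, 210.3000°)

set_pose: (x, y, θ) = (-13.9200, -17.5700, 225.3000°), ρ = 5.08
turn_left(77.8°): centre at ρ to the left, rotate +77.8° → (-14.5647, -23.9174, 303.1000°)
go_straight(1.33): x += 1.33·cos θ, y += 1.33·sin θ → (-13.8384, -25.0316, 303.1000°)
turn_right(92.8°): centre at ρ to the right, rotate −92.8° → (-15.5310, -32.1919, 210.3000°)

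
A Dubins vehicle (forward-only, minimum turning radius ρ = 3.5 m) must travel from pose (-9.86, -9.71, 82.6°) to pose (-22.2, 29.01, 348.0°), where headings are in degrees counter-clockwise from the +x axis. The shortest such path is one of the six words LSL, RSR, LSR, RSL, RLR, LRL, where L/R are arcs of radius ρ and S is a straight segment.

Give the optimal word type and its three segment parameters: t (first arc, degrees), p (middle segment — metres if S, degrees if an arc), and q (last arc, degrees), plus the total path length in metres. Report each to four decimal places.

Let ψ = atan2(Δy, Δx) = atan2(38.72, -12.34) = 107.6770° be the start→goal bearing.
Normalize: d = |goal − start| / ρ = 40.638824/3.5 = 11.611093, α = (θ_start − ψ) mod 360° = 334.9230° = 5.845509 rad, β = (θ_goal − ψ) mod 360° = 240.3230° = 4.194428 rad.
Common terms: sin α = -0.423836, cos α = 0.905739, sin β = -0.868830, cos β = -0.495110, cos(α−β) = -0.080199, d² = 134.817469. Work in radians in the unit-radius frame; every candidate has L = ρ·(t + p + q).
LSL: p² = 2 + d² − 2cos(α−β) + 2d(sin α − sin β) = 147.311614; p = √p² = 12.137200; φ = atan2(cos β − cos α, d + sin α − sin β) = -0.115676 rad; t = (φ − α) mod 2π = 0.322001 rad, q = (β − φ) mod 2π = 4.310103 rad → L = 3.5·(0.322001 + 12.137200 + 4.310103) = 3.5·16.769303 = 58.692562 m
RSR: p² = 2 + d² − 2cos(α−β) + 2d(sin β − sin α) = 126.644120; p = √p² = 11.253627; φ = atan2(cos α − cos β, d − sin α + sin β) = 0.124804 rad; t = (α − φ) mod 2π = 5.720706 rad, q = (φ − β) mod 2π = 2.213561 rad → L = 3.5·(5.720706 + 11.253627 + 2.213561) = 3.5·19.187894 = 67.157628 m
LSR: p² = d² − 2 + 2cos(α−β) + 2d(sin α + sin β) = 102.638539; p = √p² = 10.131068; φ = atan2(−cos α − cos β, d + sin α + sin β) − atan2(−2, p) = 0.155132 rad; t = (φ − α) mod 2π = 0.592808 rad, q = (φ − β) mod 2π = 2.243889 rad → L = 3.5·(0.592808 + 10.131068 + 2.243889) = 3.5·12.967765 = 45.387178 m
RSL: p² = d² − 2 + 2cos(α−β) − 2d(sin α + sin β) = 162.675604; p = √p² = 12.754435; φ = atan2(cos α + cos β, d − sin α − sin β) − atan2(2, p) = -0.123730 rad; t = (α − φ) mod 2π = 5.969239 rad, q = (β − φ) mod 2π = 4.318158 rad → L = 3.5·(5.969239 + 12.754435 + 4.318158) = 3.5·23.041831 = 80.646410 m
RLR: c = (6 − d² + 2cos(α−β) + 2d(sin α − sin β))/8 = -14.830515, |c| > 1 → infeasible
LRL: c = (6 − d² + 2cos(α−β) − 2d(sin α − sin β))/8 = -17.413952, |c| > 1 → infeasible
Shortest: LSR with L = 45.387178 m ≈ 45.3872 m
Convert LSR to answer units (arcs ×180/π): t = 0.592808·180/π = 33.9654°, p = ρ·p = 3.5·10.131068 = 35.4587 m, q = 2.243889·180/π = 128.5654°, L = 45.3872 m.

LSR: t = 33.9654°, p = 35.4587 m, q = 128.5654°, L = 45.3872 m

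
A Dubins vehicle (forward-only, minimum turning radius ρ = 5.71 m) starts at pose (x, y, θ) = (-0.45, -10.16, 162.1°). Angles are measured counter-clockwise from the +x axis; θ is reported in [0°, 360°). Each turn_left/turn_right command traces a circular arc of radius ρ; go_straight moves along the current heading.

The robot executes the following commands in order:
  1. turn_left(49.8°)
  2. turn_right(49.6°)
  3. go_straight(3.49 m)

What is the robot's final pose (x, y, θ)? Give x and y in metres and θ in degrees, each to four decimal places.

set_pose: (x, y, θ) = (-0.4500, -10.1600, 162.1000°), ρ = 5.71
turn_left(49.8°): centre at ρ to the left, rotate +49.8° → (-5.2224, -10.7460, 211.9000°)
turn_right(49.6°): centre at ρ to the right, rotate −49.6° → (-9.9758, -11.3380, 162.3000°)
go_straight(3.49): x += 3.49·cos θ, y += 3.49·sin θ → (-13.3006, -10.2770, 162.3000°)

(-13.3006, -10.2770, 162.3000°)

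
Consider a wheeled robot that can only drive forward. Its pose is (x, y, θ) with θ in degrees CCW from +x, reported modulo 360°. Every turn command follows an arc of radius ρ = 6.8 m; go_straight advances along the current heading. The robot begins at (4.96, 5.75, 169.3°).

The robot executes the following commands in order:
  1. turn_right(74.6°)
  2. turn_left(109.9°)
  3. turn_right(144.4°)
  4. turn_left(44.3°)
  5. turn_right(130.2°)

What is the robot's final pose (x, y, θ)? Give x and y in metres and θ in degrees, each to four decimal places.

set_pose: (x, y, θ) = (4.9600, 5.7500, 169.3000°), ρ = 6.8
turn_right(74.6°): centre at ρ to the right, rotate −74.6° → (-0.5546, 11.8746, 94.7000°)
turn_left(109.9°): centre at ρ to the left, rotate +109.9° → (-10.1624, 17.5002, 204.6000°)
turn_right(144.4°): centre at ρ to the right, rotate −144.4° → (-18.8940, 27.0624, 60.2000°)
turn_left(44.3°): centre at ρ to the left, rotate +44.3° → (-18.2114, 32.1444, 104.5000°)
turn_right(130.2°): centre at ρ to the right, rotate −130.2° → (-8.6791, 39.9744, -25.7000° ≡ 334.3000°)

(-8.6791, 39.9744, 334.3000°)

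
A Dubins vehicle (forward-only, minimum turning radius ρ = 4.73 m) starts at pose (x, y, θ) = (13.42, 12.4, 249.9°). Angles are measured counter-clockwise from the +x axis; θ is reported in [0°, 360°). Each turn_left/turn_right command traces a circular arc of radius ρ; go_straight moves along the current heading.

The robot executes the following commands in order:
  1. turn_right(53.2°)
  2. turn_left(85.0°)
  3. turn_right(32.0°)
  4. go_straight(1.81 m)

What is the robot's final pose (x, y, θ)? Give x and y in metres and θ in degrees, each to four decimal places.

(6.2413, -0.2924, 249.7000°)

set_pose: (x, y, θ) = (13.4200, 12.4000, 249.9000°), ρ = 4.73
turn_right(53.2°): centre at ρ to the right, rotate −53.2° → (10.3373, 9.4950, 196.7000°)
turn_left(85.0°): centre at ρ to the left, rotate +85.0° → (7.0648, 4.0053, 281.7000°)
turn_right(32.0°): centre at ρ to the right, rotate −32.0° → (6.8693, 1.4051, 249.7000°)
go_straight(1.81): x += 1.81·cos θ, y += 1.81·sin θ → (6.2413, -0.2924, 249.7000°)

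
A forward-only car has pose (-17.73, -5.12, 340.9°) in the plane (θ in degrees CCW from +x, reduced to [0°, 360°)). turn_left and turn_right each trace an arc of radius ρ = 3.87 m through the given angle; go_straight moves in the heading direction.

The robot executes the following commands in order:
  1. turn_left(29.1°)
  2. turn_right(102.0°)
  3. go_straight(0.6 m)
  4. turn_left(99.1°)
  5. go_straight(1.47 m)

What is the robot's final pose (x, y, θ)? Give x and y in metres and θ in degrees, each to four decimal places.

set_pose: (x, y, θ) = (-17.7300, -5.1200, 340.9000°), ρ = 3.87
turn_left(29.1°): centre at ρ to the left, rotate +29.1° → (-15.7916, -5.2743, 370.0000° ≡ 10.0000°)
turn_right(102.0°): centre at ρ to the right, rotate −102.0° → (-11.2520, -9.2205, -92.0000° ≡ 268.0000°)
go_straight(0.6): x += 0.6·cos θ, y += 0.6·sin θ → (-11.2729, -9.8202, 268.0000°)
turn_left(99.1°): centre at ρ to the left, rotate +99.1° → (-6.9269, -13.7955, 367.1000° ≡ 7.1000°)
go_straight(1.47): x += 1.47·cos θ, y += 1.47·sin θ → (-5.4682, -13.6138, 7.1000°)

(-5.4682, -13.6138, 7.1000°)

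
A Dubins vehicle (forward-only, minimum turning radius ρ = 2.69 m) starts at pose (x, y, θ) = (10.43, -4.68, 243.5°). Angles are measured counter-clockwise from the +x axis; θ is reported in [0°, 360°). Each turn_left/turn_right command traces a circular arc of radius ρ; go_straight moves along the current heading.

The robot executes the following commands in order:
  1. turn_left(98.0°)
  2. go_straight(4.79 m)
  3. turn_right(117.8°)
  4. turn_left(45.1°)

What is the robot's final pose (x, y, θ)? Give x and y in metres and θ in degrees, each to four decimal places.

(16.7003, -16.3354, 268.8000°)

set_pose: (x, y, θ) = (10.4300, -4.6800, 243.5000°), ρ = 2.69
turn_left(98.0°): centre at ρ to the left, rotate +98.0° → (11.9838, -8.4313, 341.5000°)
go_straight(4.79): x += 4.79·cos θ, y += 4.79·sin θ → (16.5263, -9.9512, 341.5000°)
turn_right(117.8°): centre at ρ to the right, rotate −117.8° → (17.5312, -14.4469, 223.7000°)
turn_left(45.1°): centre at ρ to the left, rotate +45.1° → (16.7003, -16.3354, 268.8000°)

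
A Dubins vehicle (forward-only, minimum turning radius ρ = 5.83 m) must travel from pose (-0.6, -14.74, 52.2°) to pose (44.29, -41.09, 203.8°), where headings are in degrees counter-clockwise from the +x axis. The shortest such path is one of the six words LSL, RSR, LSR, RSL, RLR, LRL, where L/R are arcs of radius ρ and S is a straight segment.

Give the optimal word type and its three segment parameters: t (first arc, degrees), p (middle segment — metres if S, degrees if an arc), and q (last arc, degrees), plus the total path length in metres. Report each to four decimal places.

Let ψ = atan2(Δy, Δx) = atan2(-26.35, 44.89) = -30.4125° be the start→goal bearing.
Normalize: d = |goal − start| / ρ = 52.052230/5.83 = 8.928341, α = (θ_start − ψ) mod 360° = 82.6125° = 1.441861 rad, β = (θ_goal − ψ) mod 360° = 234.2125° = 4.087780 rad.
Common terms: sin α = 0.991699, cos α = 0.128579, sin β = -0.811192, cos β = -0.584780, cos(α−β) = -0.879649, d² = 79.715278. Work in radians in the unit-radius frame; every candidate has L = ρ·(t + p + q).
LSL: p² = 2 + d² − 2cos(α−β) + 2d(sin α − sin β) = 115.668227; p = √p² = 10.754916; φ = atan2(cos β − cos α, d + sin α − sin β) = -0.066377 rad; t = (φ − α) mod 2π = 4.774947 rad, q = (β − φ) mod 2π = 4.154157 rad → L = 5.83·(4.774947 + 10.754916 + 4.154157) = 5.83·19.684021 = 114.757842 m
RSR: p² = 2 + d² − 2cos(α−β) + 2d(sin β − sin α) = 51.280923; p = √p² = 7.161070; φ = atan2(cos α − cos β, d − sin α + sin β) = 0.099782 rad; t = (α − φ) mod 2π = 1.342079 rad, q = (φ − β) mod 2π = 2.295187 rad → L = 5.83·(1.342079 + 7.161070 + 2.295187) = 5.83·10.798336 = 62.954300 m
LSR: p² = d² − 2 + 2cos(α−β) + 2d(sin α + sin β) = 79.179248; p = √p² = 8.898272; φ = atan2(−cos α − cos β, d + sin α + sin β) − atan2(−2, p) = 0.271130 rad; t = (φ − α) mod 2π = 5.112455 rad, q = (φ − β) mod 2π = 2.466536 rad → L = 5.83·(5.112455 + 8.898272 + 2.466536) = 5.83·16.477263 = 96.062442 m
RSL: p² = d² − 2 + 2cos(α−β) − 2d(sin α + sin β) = 72.732713; p = √p² = 8.528348; φ = atan2(cos α + cos β, d − sin α − sin β) − atan2(2, p) = -0.282452 rad; t = (α − φ) mod 2π = 1.724313 rad, q = (β − φ) mod 2π = 4.370232 rad → L = 5.83·(1.724313 + 8.528348 + 4.370232) = 5.83·14.622893 = 85.251466 m
RLR: c = (6 − d² + 2cos(α−β) + 2d(sin α − sin β))/8 = -5.410115, |c| > 1 → infeasible
LRL: c = (6 − d² + 2cos(α−β) − 2d(sin α − sin β))/8 = -13.458528, |c| > 1 → infeasible
Shortest: RSR with L = 62.954300 m ≈ 62.9543 m
Convert RSR to answer units (arcs ×180/π): t = 1.342079·180/π = 76.8955°, p = ρ·p = 5.83·7.161070 = 41.7490 m, q = 2.295187·180/π = 131.5045°, L = 62.9543 m.

RSR: t = 76.8955°, p = 41.7490 m, q = 131.5045°, L = 62.9543 m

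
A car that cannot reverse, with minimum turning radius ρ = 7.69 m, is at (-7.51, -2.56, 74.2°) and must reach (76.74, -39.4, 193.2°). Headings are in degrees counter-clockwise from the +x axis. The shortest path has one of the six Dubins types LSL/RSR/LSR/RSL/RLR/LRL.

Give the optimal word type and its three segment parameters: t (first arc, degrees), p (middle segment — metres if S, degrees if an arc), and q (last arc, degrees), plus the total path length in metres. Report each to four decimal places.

RSR: t = 94.1509°, p = 79.8890 m, q = 146.8491°, L = 112.2351 m

Let ψ = atan2(Δy, Δx) = atan2(-36.84, 84.25) = -23.6183° be the start→goal bearing.
Normalize: d = |goal − start| / ρ = 91.952423/7.69 = 11.957402, α = (θ_start − ψ) mod 360° = 97.8183° = 1.707252 rad, β = (θ_goal − ψ) mod 360° = 216.8183° = 3.784194 rad.
Common terms: sin α = 0.990704, cos α = -0.136032, sin β = -0.599280, cos β = -0.800540, cos(α−β) = -0.484810, d² = 142.979468. Work in radians in the unit-radius frame; every candidate has L = ρ·(t + p + q).
LSL: p² = 2 + d² − 2cos(α−β) + 2d(sin α − sin β) = 183.973242; p = √p² = 13.563674; φ = atan2(cos β − cos α, d + sin α − sin β) = -0.049011 rad; t = (φ − α) mod 2π = 4.526922 rad, q = (β − φ) mod 2π = 3.833205 rad → L = 7.69·(4.526922 + 13.563674 + 3.833205) = 7.69·21.923801 = 168.594028 m
RSR: p² = 2 + d² − 2cos(α−β) + 2d(sin β − sin α) = 107.924931; p = √p² = 10.388692; φ = atan2(cos α − cos β, d − sin α + sin β) = 0.064008 rad; t = (α − φ) mod 2π = 1.643244 rad, q = (φ − β) mod 2π = 2.563000 rad → L = 7.69·(1.643244 + 10.388692 + 2.563000) = 7.69·14.594936 = 112.235058 m
LSR: p² = d² − 2 + 2cos(α−β) + 2d(sin α + sin β) = 149.370697; p = √p² = 12.221731; φ = atan2(−cos α − cos β, d + sin α + sin β) − atan2(−2, p) = 0.237903 rad; t = (φ − α) mod 2π = 4.813837 rad, q = (φ − β) mod 2π = 2.736895 rad → L = 7.69·(4.813837 + 12.221731 + 2.736895) = 7.69·19.772463 = 152.050237 m
RSL: p² = d² − 2 + 2cos(α−β) − 2d(sin α + sin β) = 130.649000; p = √p² = 11.430179; φ = atan2(cos α + cos β, d − sin α − sin β) − atan2(2, p) = -0.254022 rad; t = (α − φ) mod 2π = 1.961274 rad, q = (β − φ) mod 2π = 4.038215 rad → L = 7.69·(1.961274 + 11.430179 + 4.038215) = 7.69·17.429668 = 134.034151 m
RLR: c = (6 − d² + 2cos(α−β) + 2d(sin α − sin β))/8 = -12.490616, |c| > 1 → infeasible
LRL: c = (6 − d² + 2cos(α−β) − 2d(sin α − sin β))/8 = -21.996655, |c| > 1 → infeasible
Shortest: RSR with L = 112.235058 m ≈ 112.2351 m
Convert RSR to answer units (arcs ×180/π): t = 1.643244·180/π = 94.1509°, p = ρ·p = 7.69·10.388692 = 79.8890 m, q = 2.563000·180/π = 146.8491°, L = 112.2351 m.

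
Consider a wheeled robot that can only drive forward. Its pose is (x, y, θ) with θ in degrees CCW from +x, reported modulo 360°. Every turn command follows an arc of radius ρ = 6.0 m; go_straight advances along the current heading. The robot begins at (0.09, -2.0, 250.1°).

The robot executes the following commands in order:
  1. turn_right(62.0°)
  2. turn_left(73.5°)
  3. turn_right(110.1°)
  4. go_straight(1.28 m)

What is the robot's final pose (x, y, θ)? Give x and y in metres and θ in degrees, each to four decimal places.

(-19.7200, -14.7471, 151.5000°)

set_pose: (x, y, θ) = (0.0900, -2.0000, 250.1000°), ρ = 6.0
turn_right(62.0°): centre at ρ to the right, rotate −62.0° → (-4.7063, -5.8979, 188.1000°)
turn_left(73.5°): centre at ρ to the left, rotate +73.5° → (-9.7965, -10.9615, 261.6000°)
turn_right(110.1°): centre at ρ to the right, rotate −110.1° → (-18.5951, -15.3579, 151.5000°)
go_straight(1.28): x += 1.28·cos θ, y += 1.28·sin θ → (-19.7200, -14.7471, 151.5000°)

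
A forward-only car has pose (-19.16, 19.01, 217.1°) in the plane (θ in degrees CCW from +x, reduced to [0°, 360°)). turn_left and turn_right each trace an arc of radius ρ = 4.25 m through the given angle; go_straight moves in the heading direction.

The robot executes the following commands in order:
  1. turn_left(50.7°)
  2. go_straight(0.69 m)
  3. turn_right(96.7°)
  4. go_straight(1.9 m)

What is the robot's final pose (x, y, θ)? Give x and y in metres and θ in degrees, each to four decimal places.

(-27.6512, 11.3522, 171.1000°)

set_pose: (x, y, θ) = (-19.1600, 19.0100, 217.1000°), ρ = 4.25
turn_left(50.7°): centre at ρ to the left, rotate +50.7° → (-20.8432, 15.7834, 267.8000°)
go_straight(0.69): x += 0.69·cos θ, y += 0.69·sin θ → (-20.8697, 15.0939, 267.8000°)
turn_right(96.7°): centre at ρ to the right, rotate −96.7° → (-25.7741, 11.0582, 171.1000°)
go_straight(1.9): x += 1.9·cos θ, y += 1.9·sin θ → (-27.6512, 11.3522, 171.1000°)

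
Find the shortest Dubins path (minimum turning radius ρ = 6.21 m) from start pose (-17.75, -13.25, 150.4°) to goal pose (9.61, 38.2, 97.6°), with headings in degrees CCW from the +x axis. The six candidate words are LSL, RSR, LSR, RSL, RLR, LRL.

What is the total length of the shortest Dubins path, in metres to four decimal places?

62.4285 m

Let ψ = atan2(Δy, Δx) = atan2(51.45, 27.36) = 61.9969° be the start→goal bearing.
Normalize: d = |goal − start| / ρ = 58.272396/6.21 = 9.383639, α = (θ_start − ψ) mod 360° = 88.4031° = 1.542925 rad, β = (θ_goal − ψ) mod 360° = 35.6031° = 0.621391 rad.
Common terms: sin α = 0.999612, cos α = 0.027868, sin β = 0.582167, cos β = 0.813069, cos(α−β) = 0.604599, d² = 88.052673. Work in radians in the unit-radius frame; every candidate has L = ρ·(t + p + q).
LSL: p² = 2 + d² − 2cos(α−β) + 2d(sin α − sin β) = 96.677780; p = √p² = 9.832486; φ = atan2(cos β − cos α, d + sin α − sin β) = 0.079943 rad; t = (φ − α) mod 2π = 4.820203 rad, q = (β − φ) mod 2π = 0.541448 rad → L = 6.21·(4.820203 + 9.832486 + 0.541448) = 6.21·15.194137 = 94.355593 m
RSR: p² = 2 + d² − 2cos(α−β) + 2d(sin β − sin α) = 81.009171; p = √p² = 9.000509; φ = atan2(cos α − cos β, d − sin α + sin β) = -0.087351 rad; t = (α − φ) mod 2π = 1.630276 rad, q = (φ − β) mod 2π = 5.574444 rad → L = 6.21·(1.630276 + 9.000509 + 5.574444) = 6.21·16.205229 = 100.634470 m
LSR: p² = d² − 2 + 2cos(α−β) + 2d(sin α + sin β) = 116.947544; p = √p² = 10.814229; φ = atan2(−cos α − cos β, d + sin α + sin β) − atan2(−2, p) = 0.106335 rad; t = (φ − α) mod 2π = 4.846596 rad, q = (φ − β) mod 2π = 5.768129 rad → L = 6.21·(4.846596 + 10.814229 + 5.768129) = 6.21·21.428954 = 133.073803 m
RSL: p² = d² − 2 + 2cos(α−β) − 2d(sin α + sin β) = 57.576199; p = √p² = 7.587898; φ = atan2(cos α + cos β, d − sin α − sin β) − atan2(2, p) = -0.150344 rad; t = (α − φ) mod 2π = 1.693269 rad, q = (β − φ) mod 2π = 0.771735 rad → L = 6.21·(1.693269 + 7.587898 + 0.771735) = 6.21·10.052902 = 62.428521 m
RLR: c = (6 − d² + 2cos(α−β) + 2d(sin α − sin β))/8 = -9.126146, |c| > 1 → infeasible
LRL: c = (6 − d² + 2cos(α−β) − 2d(sin α − sin β))/8 = -11.084722, |c| > 1 → infeasible
Shortest: RSL with L = 62.428521 m ≈ 62.4285 m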